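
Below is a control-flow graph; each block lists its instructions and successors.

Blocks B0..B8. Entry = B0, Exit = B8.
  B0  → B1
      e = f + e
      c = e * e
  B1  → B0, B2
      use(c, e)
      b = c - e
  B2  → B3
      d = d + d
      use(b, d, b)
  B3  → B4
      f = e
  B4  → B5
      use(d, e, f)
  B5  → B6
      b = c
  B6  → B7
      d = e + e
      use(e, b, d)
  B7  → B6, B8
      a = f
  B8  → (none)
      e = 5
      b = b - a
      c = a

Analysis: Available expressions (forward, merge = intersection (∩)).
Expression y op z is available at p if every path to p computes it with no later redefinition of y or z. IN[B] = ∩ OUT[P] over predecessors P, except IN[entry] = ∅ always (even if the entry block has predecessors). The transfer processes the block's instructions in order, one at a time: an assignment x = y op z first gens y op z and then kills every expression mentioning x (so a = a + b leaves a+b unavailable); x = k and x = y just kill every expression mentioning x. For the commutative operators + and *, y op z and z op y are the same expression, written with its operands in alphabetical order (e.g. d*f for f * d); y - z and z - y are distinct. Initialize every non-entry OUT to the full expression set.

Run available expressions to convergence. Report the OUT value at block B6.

Fixpoint table:
  B0:   IN={}   OUT={e*e}
  B1:   IN={e*e}   OUT={c-e, e*e}
  B2:   IN={c-e, e*e}   OUT={c-e, e*e}
  B3:   IN={c-e, e*e}   OUT={c-e, e*e}
  B4:   IN={c-e, e*e}   OUT={c-e, e*e}
  B5:   IN={c-e, e*e}   OUT={c-e, e*e}
  B6:   IN={c-e, e*e}   OUT={c-e, e*e, e+e}
  B7:   IN={c-e, e*e, e+e}   OUT={c-e, e*e, e+e}
  B8:   IN={c-e, e*e, e+e}   OUT={}

Merge at B6: IN[B6] = OUT[B5] ∩ OUT[B7] = {c-e, e*e}
Applying B6's transfer function to that IN value gives OUT[B6] (row B6 above).

Answer: {c-e, e*e, e+e}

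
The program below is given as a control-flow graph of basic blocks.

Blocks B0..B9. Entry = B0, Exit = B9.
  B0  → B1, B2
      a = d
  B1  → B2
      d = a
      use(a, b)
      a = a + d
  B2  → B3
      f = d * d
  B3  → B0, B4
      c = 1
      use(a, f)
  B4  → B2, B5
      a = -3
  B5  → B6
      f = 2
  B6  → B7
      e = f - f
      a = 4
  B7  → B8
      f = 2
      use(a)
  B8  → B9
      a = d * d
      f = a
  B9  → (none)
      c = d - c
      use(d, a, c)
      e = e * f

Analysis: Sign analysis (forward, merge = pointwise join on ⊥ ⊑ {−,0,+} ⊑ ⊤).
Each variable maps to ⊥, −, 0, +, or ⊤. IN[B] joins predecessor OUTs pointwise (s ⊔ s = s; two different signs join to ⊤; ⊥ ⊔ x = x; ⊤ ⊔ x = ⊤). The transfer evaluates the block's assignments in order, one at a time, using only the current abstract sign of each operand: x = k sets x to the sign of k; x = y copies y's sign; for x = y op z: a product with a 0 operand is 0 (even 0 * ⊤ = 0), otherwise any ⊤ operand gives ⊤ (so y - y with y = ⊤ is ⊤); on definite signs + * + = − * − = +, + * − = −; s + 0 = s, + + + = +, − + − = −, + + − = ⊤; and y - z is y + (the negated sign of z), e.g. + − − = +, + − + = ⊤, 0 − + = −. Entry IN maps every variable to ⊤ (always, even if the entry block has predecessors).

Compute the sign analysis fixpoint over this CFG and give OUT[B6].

Answer: {a: +, b: ⊤, c: +, d: ⊤, e: ⊤, f: +}

Trace:
Fixpoint table:
  B0:   IN=(all ⊤)   OUT=(all ⊤)
  B1:   IN=(all ⊤)   OUT=(all ⊤)
  B2:   IN=(all ⊤)   OUT=(all ⊤)
  B3:   IN=(all ⊤)   OUT={c:+; rest ⊤}
  B4:   IN={c:+; rest ⊤}   OUT={a:-, c:+; rest ⊤}
  B5:   IN={a:-, c:+; rest ⊤}   OUT={a:-, c:+, f:+; rest ⊤}
  B6:   IN={a:-, c:+, f:+; rest ⊤}   OUT={a:+, c:+, f:+; rest ⊤}
  B7:   IN={a:+, c:+, f:+; rest ⊤}   OUT={a:+, c:+, f:+; rest ⊤}
  B8:   IN={a:+, c:+, f:+; rest ⊤}   OUT={c:+; rest ⊤}
  B9:   IN={c:+; rest ⊤}   OUT=(all ⊤)

Merge at B6: IN[B6] = OUT[B5] = {a: -, b: ⊤, c: +, d: ⊤, e: ⊤, f: +}
Applying B6's transfer function to that IN value gives OUT[B6] (row B6 above).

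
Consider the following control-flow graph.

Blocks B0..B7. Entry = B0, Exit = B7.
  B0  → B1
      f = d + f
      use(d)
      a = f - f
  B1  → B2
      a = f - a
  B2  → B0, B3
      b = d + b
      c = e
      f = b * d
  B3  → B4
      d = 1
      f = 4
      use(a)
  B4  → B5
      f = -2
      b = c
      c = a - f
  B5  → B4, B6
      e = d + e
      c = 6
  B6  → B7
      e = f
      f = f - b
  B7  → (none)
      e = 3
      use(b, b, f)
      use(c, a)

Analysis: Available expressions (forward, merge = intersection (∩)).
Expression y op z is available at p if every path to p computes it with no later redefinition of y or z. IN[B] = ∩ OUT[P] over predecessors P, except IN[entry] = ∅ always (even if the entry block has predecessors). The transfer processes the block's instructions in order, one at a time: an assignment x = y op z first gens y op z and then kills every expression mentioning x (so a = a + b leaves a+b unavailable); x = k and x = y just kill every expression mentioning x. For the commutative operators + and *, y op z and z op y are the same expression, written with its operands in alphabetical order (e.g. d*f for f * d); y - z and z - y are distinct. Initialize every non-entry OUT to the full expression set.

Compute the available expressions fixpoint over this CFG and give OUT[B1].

Answer: {f-f}

Trace:
Fixpoint table:
  B0:   IN={}   OUT={f-f}
  B1:   IN={f-f}   OUT={f-f}
  B2:   IN={f-f}   OUT={b*d}
  B3:   IN={b*d}   OUT={}
  B4:   IN={}   OUT={a-f}
  B5:   IN={a-f}   OUT={a-f}
  B6:   IN={a-f}   OUT={}
  B7:   IN={}   OUT={}

Merge at B1: IN[B1] = OUT[B0] = {f-f}
Applying B1's transfer function to that IN value gives OUT[B1] (row B1 above).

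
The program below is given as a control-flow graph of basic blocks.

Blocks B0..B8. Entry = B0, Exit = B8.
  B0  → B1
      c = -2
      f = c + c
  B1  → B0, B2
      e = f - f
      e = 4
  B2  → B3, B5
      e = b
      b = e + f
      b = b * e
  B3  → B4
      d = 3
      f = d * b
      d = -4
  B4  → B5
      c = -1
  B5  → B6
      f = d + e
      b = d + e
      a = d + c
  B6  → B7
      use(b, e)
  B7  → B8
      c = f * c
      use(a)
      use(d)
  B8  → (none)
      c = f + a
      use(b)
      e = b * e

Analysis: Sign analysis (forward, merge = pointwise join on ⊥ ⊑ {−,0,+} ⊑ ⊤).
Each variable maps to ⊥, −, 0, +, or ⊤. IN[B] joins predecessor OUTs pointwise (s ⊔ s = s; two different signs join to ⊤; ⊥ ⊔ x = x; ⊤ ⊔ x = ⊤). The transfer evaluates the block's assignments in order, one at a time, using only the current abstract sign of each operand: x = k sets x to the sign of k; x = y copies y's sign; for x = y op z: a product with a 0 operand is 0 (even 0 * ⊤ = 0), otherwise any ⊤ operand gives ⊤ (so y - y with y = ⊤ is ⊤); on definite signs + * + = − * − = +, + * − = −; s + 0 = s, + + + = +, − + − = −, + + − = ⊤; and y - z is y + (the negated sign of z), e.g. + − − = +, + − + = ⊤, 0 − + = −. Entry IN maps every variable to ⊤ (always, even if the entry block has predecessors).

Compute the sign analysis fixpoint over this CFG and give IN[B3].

Answer: {a: ⊤, b: ⊤, c: -, d: ⊤, e: ⊤, f: -}

Working:
Per-block solution:
  B0: | IN=(all ⊤) | OUT={c:-, f:-; rest ⊤}
  B1: | IN={c:-, f:-; rest ⊤} | OUT={c:-, e:+, f:-; rest ⊤}
  B2: | IN={c:-, e:+, f:-; rest ⊤} | OUT={c:-, f:-; rest ⊤}
  B3: | IN={c:-, f:-; rest ⊤} | OUT={c:-, d:-; rest ⊤}
  B4: | IN={c:-, d:-; rest ⊤} | OUT={c:-, d:-; rest ⊤}
  B5: | IN={c:-; rest ⊤} | OUT={c:-; rest ⊤}
  B6: | IN={c:-; rest ⊤} | OUT={c:-; rest ⊤}
  B7: | IN={c:-; rest ⊤} | OUT=(all ⊤)
  B8: | IN=(all ⊤) | OUT=(all ⊤)

Merge at B3: IN[B3] = OUT[B2] = {a: ⊤, b: ⊤, c: -, d: ⊤, e: ⊤, f: -}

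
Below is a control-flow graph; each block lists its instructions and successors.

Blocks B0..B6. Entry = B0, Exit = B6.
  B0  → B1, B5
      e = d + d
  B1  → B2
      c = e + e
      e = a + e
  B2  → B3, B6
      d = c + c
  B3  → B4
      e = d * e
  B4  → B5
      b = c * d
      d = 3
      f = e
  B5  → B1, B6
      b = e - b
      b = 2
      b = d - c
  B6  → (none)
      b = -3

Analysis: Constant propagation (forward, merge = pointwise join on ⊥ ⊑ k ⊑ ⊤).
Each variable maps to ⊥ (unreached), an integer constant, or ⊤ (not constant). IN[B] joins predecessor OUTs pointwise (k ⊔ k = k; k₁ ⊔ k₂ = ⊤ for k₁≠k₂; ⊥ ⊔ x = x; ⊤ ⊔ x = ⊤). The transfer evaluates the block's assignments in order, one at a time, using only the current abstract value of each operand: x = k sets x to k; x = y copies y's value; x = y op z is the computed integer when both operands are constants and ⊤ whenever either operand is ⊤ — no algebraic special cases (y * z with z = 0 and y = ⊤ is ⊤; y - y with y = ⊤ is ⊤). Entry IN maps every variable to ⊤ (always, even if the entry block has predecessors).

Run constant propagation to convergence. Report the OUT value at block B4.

Per-block solution:
  B0:   IN=(all ⊤)   OUT=(all ⊤)
  B1:   IN=(all ⊤)   OUT=(all ⊤)
  B2:   IN=(all ⊤)   OUT=(all ⊤)
  B3:   IN=(all ⊤)   OUT=(all ⊤)
  B4:   IN=(all ⊤)   OUT={d:3; rest ⊤}
  B5:   IN=(all ⊤)   OUT=(all ⊤)
  B6:   IN=(all ⊤)   OUT={b:-3; rest ⊤}

Merge at B4: IN[B4] = OUT[B3] = {a: ⊤, b: ⊤, c: ⊤, d: ⊤, e: ⊤, f: ⊤}
Applying B4's transfer function to that IN value gives OUT[B4] (row B4 above).

Answer: {a: ⊤, b: ⊤, c: ⊤, d: 3, e: ⊤, f: ⊤}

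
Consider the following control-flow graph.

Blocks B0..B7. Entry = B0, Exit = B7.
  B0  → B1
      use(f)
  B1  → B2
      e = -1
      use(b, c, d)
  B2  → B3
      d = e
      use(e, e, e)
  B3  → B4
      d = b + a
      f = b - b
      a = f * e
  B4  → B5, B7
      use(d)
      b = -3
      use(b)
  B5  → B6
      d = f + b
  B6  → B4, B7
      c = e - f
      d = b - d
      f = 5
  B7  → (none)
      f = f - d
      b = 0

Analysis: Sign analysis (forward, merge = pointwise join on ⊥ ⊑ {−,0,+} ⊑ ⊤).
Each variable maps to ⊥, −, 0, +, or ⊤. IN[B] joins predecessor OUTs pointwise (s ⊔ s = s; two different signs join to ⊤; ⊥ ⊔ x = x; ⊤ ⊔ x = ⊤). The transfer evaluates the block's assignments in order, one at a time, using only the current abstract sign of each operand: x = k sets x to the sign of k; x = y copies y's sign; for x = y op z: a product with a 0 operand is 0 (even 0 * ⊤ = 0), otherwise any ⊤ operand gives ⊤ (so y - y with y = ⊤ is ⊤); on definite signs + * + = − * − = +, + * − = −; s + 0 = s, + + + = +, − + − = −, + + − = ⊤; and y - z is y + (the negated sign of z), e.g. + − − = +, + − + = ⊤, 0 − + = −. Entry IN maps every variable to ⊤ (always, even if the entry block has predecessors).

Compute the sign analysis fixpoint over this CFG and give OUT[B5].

Answer: {a: ⊤, b: -, c: ⊤, d: ⊤, e: -, f: ⊤}

Derivation:
Per-block solution:
  B0: | IN=(all ⊤) | OUT=(all ⊤)
  B1: | IN=(all ⊤) | OUT={e:-; rest ⊤}
  B2: | IN={e:-; rest ⊤} | OUT={d:-, e:-; rest ⊤}
  B3: | IN={d:-, e:-; rest ⊤} | OUT={e:-; rest ⊤}
  B4: | IN={e:-; rest ⊤} | OUT={b:-, e:-; rest ⊤}
  B5: | IN={b:-, e:-; rest ⊤} | OUT={b:-, e:-; rest ⊤}
  B6: | IN={b:-, e:-; rest ⊤} | OUT={b:-, e:-, f:+; rest ⊤}
  B7: | IN={b:-, e:-; rest ⊤} | OUT={b:0, e:-; rest ⊤}

Merge at B5: IN[B5] = OUT[B4] = {a: ⊤, b: -, c: ⊤, d: ⊤, e: -, f: ⊤}
Applying B5's transfer function to that IN value gives OUT[B5] (row B5 above).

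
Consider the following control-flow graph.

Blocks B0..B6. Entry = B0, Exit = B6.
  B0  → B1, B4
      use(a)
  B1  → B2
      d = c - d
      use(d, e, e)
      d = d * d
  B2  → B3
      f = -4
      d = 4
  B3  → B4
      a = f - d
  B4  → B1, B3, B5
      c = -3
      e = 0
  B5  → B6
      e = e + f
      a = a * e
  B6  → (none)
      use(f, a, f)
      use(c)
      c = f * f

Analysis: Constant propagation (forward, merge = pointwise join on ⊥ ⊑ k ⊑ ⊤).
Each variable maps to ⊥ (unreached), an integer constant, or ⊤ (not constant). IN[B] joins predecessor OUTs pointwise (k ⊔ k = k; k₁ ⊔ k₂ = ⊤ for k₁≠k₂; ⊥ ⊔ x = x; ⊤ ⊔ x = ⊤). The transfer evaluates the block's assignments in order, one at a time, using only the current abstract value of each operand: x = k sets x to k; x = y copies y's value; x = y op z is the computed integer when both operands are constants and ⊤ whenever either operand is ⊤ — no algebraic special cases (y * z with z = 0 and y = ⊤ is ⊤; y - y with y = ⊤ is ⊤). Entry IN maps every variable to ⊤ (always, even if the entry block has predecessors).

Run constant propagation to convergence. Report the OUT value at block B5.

Answer: {a: ⊤, b: ⊤, c: -3, d: ⊤, e: ⊤, f: ⊤}

Working:
Converged values:
  B0:  IN=(all ⊤)  OUT=(all ⊤)
  B1:  IN=(all ⊤)  OUT=(all ⊤)
  B2:  IN=(all ⊤)  OUT={d:4, f:-4; rest ⊤}
  B3:  IN=(all ⊤)  OUT=(all ⊤)
  B4:  IN=(all ⊤)  OUT={c:-3, e:0; rest ⊤}
  B5:  IN={c:-3, e:0; rest ⊤}  OUT={c:-3; rest ⊤}
  B6:  IN={c:-3; rest ⊤}  OUT=(all ⊤)

Merge at B5: IN[B5] = OUT[B4] = {a: ⊤, b: ⊤, c: -3, d: ⊤, e: 0, f: ⊤}
Applying B5's transfer function to that IN value gives OUT[B5] (row B5 above).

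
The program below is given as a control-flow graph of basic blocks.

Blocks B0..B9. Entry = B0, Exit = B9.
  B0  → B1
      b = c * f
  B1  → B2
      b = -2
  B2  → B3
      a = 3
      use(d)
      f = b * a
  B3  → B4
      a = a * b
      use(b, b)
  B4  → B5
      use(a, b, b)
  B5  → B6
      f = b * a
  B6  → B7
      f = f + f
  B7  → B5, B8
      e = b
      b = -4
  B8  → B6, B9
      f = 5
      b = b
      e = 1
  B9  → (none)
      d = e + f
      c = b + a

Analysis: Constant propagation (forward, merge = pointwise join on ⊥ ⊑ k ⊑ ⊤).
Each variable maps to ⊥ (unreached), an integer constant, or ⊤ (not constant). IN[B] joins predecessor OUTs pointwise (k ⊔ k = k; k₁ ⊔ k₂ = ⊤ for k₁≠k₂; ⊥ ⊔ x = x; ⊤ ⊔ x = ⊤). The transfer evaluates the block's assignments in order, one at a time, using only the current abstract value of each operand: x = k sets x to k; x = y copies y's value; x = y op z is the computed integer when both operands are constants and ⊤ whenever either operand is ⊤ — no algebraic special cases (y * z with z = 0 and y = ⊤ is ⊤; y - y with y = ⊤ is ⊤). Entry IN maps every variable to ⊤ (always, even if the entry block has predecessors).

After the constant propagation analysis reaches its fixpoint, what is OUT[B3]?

Answer: {a: -6, b: -2, c: ⊤, d: ⊤, e: ⊤, f: -6}

Derivation:
Per-block solution:
  B0:  IN=(all ⊤)  OUT=(all ⊤)
  B1:  IN=(all ⊤)  OUT={b:-2; rest ⊤}
  B2:  IN={b:-2; rest ⊤}  OUT={a:3, b:-2, f:-6; rest ⊤}
  B3:  IN={a:3, b:-2, f:-6; rest ⊤}  OUT={a:-6, b:-2, f:-6; rest ⊤}
  B4:  IN={a:-6, b:-2, f:-6; rest ⊤}  OUT={a:-6, b:-2, f:-6; rest ⊤}
  B5:  IN={a:-6; rest ⊤}  OUT={a:-6; rest ⊤}
  B6:  IN={a:-6; rest ⊤}  OUT={a:-6; rest ⊤}
  B7:  IN={a:-6; rest ⊤}  OUT={a:-6, b:-4; rest ⊤}
  B8:  IN={a:-6, b:-4; rest ⊤}  OUT={a:-6, b:-4, e:1, f:5; rest ⊤}
  B9:  IN={a:-6, b:-4, e:1, f:5; rest ⊤}  OUT={a:-6, b:-4, c:-10, d:6, e:1, f:5; rest ⊤}

Merge at B3: IN[B3] = OUT[B2] = {a: 3, b: -2, c: ⊤, d: ⊤, e: ⊤, f: -6}
Applying B3's transfer function to that IN value gives OUT[B3] (row B3 above).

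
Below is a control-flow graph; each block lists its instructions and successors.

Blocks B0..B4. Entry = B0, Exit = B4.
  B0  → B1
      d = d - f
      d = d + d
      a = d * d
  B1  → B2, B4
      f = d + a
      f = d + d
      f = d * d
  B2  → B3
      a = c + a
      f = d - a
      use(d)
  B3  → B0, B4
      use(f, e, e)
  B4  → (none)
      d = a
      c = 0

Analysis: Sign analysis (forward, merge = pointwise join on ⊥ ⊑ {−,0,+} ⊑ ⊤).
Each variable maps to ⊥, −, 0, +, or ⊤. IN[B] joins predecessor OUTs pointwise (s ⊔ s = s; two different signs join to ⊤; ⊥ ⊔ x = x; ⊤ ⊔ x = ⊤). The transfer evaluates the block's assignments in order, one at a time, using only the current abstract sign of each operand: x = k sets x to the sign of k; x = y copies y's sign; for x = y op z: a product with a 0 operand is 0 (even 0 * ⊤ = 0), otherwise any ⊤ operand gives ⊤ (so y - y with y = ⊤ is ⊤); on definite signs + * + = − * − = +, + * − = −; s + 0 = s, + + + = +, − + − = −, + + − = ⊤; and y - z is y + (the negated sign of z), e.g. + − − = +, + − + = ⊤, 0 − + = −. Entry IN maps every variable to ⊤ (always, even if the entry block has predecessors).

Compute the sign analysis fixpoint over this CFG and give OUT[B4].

Fixpoint table:
  B0:  IN=(all ⊤)  OUT=(all ⊤)
  B1:  IN=(all ⊤)  OUT=(all ⊤)
  B2:  IN=(all ⊤)  OUT=(all ⊤)
  B3:  IN=(all ⊤)  OUT=(all ⊤)
  B4:  IN=(all ⊤)  OUT={c:0; rest ⊤}

Merge at B4: IN[B4] = OUT[B1] ⊔ OUT[B3] = {a: ⊤, b: ⊤, c: ⊤, d: ⊤, e: ⊤, f: ⊤}
Applying B4's transfer function to that IN value gives OUT[B4] (row B4 above).

Answer: {a: ⊤, b: ⊤, c: 0, d: ⊤, e: ⊤, f: ⊤}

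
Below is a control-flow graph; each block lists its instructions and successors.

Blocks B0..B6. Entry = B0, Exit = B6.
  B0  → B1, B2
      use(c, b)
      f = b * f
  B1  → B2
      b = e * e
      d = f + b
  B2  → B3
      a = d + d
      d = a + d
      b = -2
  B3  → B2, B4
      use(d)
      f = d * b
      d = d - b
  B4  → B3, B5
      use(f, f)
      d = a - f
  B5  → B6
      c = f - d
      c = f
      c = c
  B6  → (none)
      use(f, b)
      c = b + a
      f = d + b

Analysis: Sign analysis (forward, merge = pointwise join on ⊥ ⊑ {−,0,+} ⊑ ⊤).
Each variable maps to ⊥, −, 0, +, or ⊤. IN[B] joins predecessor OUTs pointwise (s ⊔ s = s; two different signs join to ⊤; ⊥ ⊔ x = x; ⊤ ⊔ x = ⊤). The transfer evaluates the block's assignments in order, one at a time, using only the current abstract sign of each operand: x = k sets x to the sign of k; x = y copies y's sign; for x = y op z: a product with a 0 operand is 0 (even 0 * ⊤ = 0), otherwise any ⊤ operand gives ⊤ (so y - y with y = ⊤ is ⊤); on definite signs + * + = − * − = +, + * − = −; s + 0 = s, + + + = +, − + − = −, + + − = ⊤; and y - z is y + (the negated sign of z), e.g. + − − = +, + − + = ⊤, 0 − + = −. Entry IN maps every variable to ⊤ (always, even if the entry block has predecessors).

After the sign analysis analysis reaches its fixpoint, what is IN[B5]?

Answer: {a: ⊤, b: -, c: ⊤, d: ⊤, e: ⊤, f: ⊤}

Working:
Converged values:
  B0:   IN=(all ⊤)   OUT=(all ⊤)
  B1:   IN=(all ⊤)   OUT=(all ⊤)
  B2:   IN=(all ⊤)   OUT={b:-; rest ⊤}
  B3:   IN={b:-; rest ⊤}   OUT={b:-; rest ⊤}
  B4:   IN={b:-; rest ⊤}   OUT={b:-; rest ⊤}
  B5:   IN={b:-; rest ⊤}   OUT={b:-; rest ⊤}
  B6:   IN={b:-; rest ⊤}   OUT={b:-; rest ⊤}

Merge at B5: IN[B5] = OUT[B4] = {a: ⊤, b: -, c: ⊤, d: ⊤, e: ⊤, f: ⊤}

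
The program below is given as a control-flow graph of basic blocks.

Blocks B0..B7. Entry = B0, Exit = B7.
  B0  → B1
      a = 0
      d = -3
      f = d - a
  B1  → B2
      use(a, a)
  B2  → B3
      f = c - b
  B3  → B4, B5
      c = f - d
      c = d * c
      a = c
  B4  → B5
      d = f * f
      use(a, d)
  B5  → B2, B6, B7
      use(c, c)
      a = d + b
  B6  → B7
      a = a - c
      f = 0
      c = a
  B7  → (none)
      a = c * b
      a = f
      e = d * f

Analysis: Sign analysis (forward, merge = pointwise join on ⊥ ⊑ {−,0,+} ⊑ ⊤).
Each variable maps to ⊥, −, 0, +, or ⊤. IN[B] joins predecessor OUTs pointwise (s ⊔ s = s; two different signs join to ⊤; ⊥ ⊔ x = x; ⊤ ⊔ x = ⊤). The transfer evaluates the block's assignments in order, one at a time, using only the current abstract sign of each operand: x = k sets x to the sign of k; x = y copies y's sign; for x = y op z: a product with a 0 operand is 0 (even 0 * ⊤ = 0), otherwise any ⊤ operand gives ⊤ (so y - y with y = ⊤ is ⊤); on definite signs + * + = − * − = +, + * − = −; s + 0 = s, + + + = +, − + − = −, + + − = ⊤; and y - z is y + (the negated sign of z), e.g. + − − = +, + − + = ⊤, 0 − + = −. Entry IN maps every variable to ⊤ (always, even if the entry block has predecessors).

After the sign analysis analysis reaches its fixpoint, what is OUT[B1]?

Answer: {a: 0, b: ⊤, c: ⊤, d: -, e: ⊤, f: -}

Trace:
Fixpoint table:
  B0:  IN=(all ⊤)  OUT={a:0, d:-, f:-; rest ⊤}
  B1:  IN={a:0, d:-, f:-; rest ⊤}  OUT={a:0, d:-, f:-; rest ⊤}
  B2:  IN=(all ⊤)  OUT=(all ⊤)
  B3:  IN=(all ⊤)  OUT=(all ⊤)
  B4:  IN=(all ⊤)  OUT=(all ⊤)
  B5:  IN=(all ⊤)  OUT=(all ⊤)
  B6:  IN=(all ⊤)  OUT={f:0; rest ⊤}
  B7:  IN=(all ⊤)  OUT=(all ⊤)

Merge at B1: IN[B1] = OUT[B0] = {a: 0, b: ⊤, c: ⊤, d: -, e: ⊤, f: -}
Applying B1's transfer function to that IN value gives OUT[B1] (row B1 above).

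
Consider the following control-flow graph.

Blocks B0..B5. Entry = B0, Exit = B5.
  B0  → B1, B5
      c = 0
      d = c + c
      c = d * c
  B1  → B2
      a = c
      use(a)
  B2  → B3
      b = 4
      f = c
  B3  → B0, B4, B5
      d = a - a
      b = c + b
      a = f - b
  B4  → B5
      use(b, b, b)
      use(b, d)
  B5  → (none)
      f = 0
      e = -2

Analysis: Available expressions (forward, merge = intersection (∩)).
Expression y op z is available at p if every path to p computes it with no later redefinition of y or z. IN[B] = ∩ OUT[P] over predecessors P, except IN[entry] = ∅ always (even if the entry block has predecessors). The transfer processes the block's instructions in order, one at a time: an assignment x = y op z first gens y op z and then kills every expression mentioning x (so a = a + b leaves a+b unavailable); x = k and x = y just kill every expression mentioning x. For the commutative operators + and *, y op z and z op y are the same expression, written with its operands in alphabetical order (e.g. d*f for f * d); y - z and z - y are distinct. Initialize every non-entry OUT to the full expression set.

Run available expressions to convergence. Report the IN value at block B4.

Fixpoint table:
  B0: | IN={} | OUT={}
  B1: | IN={} | OUT={}
  B2: | IN={} | OUT={}
  B3: | IN={} | OUT={f-b}
  B4: | IN={f-b} | OUT={f-b}
  B5: | IN={} | OUT={}

Merge at B4: IN[B4] = OUT[B3] = {f-b}

Answer: {f-b}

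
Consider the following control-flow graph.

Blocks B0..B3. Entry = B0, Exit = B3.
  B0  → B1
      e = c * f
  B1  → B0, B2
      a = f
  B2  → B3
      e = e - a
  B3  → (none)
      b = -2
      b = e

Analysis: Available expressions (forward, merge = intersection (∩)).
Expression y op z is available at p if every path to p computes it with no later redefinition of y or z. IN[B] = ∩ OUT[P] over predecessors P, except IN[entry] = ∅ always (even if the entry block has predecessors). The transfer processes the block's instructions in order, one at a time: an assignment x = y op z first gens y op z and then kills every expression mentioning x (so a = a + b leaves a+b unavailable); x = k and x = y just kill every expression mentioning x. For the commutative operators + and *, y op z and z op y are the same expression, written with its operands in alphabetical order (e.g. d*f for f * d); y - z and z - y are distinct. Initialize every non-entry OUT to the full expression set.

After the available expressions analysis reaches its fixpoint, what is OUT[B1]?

Answer: {c*f}

Working:
Fixpoint table:
  B0:   IN={}   OUT={c*f}
  B1:   IN={c*f}   OUT={c*f}
  B2:   IN={c*f}   OUT={c*f}
  B3:   IN={c*f}   OUT={c*f}

Merge at B1: IN[B1] = OUT[B0] = {c*f}
Applying B1's transfer function to that IN value gives OUT[B1] (row B1 above).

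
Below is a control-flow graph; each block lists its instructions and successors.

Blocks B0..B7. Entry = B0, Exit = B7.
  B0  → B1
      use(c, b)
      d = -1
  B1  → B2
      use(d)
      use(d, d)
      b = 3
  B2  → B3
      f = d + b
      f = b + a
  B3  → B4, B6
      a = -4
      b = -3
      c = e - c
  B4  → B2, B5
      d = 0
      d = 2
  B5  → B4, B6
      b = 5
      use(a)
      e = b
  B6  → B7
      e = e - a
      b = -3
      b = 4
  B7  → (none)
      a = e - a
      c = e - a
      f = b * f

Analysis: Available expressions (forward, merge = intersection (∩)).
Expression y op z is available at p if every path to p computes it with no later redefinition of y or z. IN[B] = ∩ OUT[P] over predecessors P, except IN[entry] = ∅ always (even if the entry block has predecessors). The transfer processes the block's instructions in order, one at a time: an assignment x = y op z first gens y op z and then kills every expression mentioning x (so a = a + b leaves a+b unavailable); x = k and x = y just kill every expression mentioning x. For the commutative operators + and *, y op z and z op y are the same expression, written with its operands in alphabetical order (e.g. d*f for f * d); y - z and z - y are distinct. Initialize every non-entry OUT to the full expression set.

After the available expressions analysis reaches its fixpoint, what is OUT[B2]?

Answer: {a+b, b+d}

Working:
Fixpoint table:
  B0:  IN={}  OUT={}
  B1:  IN={}  OUT={}
  B2:  IN={}  OUT={a+b, b+d}
  B3:  IN={a+b, b+d}  OUT={}
  B4:  IN={}  OUT={}
  B5:  IN={}  OUT={}
  B6:  IN={}  OUT={}
  B7:  IN={}  OUT={e-a}

Merge at B2: IN[B2] = OUT[B1] ∩ OUT[B4] = {}
Applying B2's transfer function to that IN value gives OUT[B2] (row B2 above).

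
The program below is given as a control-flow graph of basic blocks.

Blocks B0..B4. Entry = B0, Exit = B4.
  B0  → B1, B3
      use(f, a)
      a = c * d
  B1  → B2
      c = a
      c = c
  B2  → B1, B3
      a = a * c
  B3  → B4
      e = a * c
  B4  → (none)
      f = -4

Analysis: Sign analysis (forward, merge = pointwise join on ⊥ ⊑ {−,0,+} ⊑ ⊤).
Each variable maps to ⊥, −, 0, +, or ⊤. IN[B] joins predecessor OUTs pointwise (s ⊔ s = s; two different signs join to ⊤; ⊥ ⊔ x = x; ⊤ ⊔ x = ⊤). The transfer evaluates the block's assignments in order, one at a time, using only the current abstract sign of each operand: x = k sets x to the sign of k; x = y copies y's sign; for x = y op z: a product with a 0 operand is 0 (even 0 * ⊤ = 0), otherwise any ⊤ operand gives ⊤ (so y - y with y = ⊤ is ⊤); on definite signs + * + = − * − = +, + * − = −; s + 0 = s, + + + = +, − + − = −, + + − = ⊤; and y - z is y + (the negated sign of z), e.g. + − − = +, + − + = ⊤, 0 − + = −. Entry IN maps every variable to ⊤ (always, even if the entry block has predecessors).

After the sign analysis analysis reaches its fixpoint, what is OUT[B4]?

Answer: {a: ⊤, b: ⊤, c: ⊤, d: ⊤, e: ⊤, f: -}

Derivation:
Fixpoint table:
  B0:   IN=(all ⊤)   OUT=(all ⊤)
  B1:   IN=(all ⊤)   OUT=(all ⊤)
  B2:   IN=(all ⊤)   OUT=(all ⊤)
  B3:   IN=(all ⊤)   OUT=(all ⊤)
  B4:   IN=(all ⊤)   OUT={f:-; rest ⊤}

Merge at B4: IN[B4] = OUT[B3] = {a: ⊤, b: ⊤, c: ⊤, d: ⊤, e: ⊤, f: ⊤}
Applying B4's transfer function to that IN value gives OUT[B4] (row B4 above).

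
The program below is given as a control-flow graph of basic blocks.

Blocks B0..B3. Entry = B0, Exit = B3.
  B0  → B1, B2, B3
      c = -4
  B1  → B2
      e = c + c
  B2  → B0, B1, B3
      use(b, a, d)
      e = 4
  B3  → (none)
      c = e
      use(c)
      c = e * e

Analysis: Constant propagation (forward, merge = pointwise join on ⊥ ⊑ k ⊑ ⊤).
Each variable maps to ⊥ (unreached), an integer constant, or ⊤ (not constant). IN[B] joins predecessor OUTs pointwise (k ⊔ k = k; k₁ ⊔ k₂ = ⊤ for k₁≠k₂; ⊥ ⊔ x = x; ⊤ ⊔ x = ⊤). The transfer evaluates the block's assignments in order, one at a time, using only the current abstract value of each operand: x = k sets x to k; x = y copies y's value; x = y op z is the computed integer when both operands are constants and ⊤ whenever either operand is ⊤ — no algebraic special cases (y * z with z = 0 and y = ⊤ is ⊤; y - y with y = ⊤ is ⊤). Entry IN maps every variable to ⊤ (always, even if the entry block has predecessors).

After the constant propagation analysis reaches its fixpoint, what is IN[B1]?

Answer: {a: ⊤, b: ⊤, c: -4, d: ⊤, e: ⊤, f: ⊤}

Trace:
Fixpoint table:
  B0: | IN=(all ⊤) | OUT={c:-4; rest ⊤}
  B1: | IN={c:-4; rest ⊤} | OUT={c:-4, e:-8; rest ⊤}
  B2: | IN={c:-4; rest ⊤} | OUT={c:-4, e:4; rest ⊤}
  B3: | IN={c:-4; rest ⊤} | OUT=(all ⊤)

Merge at B1: IN[B1] = OUT[B0] ⊔ OUT[B2] = {a: ⊤, b: ⊤, c: -4, d: ⊤, e: ⊤, f: ⊤}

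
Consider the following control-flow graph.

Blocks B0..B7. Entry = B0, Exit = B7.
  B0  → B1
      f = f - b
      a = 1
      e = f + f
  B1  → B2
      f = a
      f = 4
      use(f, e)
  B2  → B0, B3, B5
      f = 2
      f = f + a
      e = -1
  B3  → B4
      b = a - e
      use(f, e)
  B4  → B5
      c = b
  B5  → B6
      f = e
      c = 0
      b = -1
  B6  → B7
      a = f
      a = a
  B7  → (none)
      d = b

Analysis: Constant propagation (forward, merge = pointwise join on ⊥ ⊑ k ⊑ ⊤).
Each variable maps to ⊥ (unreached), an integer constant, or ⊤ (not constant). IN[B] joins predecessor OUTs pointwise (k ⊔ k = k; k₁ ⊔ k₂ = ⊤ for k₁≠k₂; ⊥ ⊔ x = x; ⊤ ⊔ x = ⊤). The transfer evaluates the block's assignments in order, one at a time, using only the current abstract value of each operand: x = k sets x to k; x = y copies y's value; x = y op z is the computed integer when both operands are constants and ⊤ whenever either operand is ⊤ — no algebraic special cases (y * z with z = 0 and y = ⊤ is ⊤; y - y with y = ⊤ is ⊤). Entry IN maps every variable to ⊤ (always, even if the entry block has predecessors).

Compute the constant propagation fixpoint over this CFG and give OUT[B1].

Per-block solution:
  B0:   IN=(all ⊤)   OUT={a:1; rest ⊤}
  B1:   IN={a:1; rest ⊤}   OUT={a:1, f:4; rest ⊤}
  B2:   IN={a:1, f:4; rest ⊤}   OUT={a:1, e:-1, f:3; rest ⊤}
  B3:   IN={a:1, e:-1, f:3; rest ⊤}   OUT={a:1, b:2, e:-1, f:3; rest ⊤}
  B4:   IN={a:1, b:2, e:-1, f:3; rest ⊤}   OUT={a:1, b:2, c:2, e:-1, f:3; rest ⊤}
  B5:   IN={a:1, e:-1, f:3; rest ⊤}   OUT={a:1, b:-1, c:0, e:-1, f:-1; rest ⊤}
  B6:   IN={a:1, b:-1, c:0, e:-1, f:-1; rest ⊤}   OUT={a:-1, b:-1, c:0, e:-1, f:-1; rest ⊤}
  B7:   IN={a:-1, b:-1, c:0, e:-1, f:-1; rest ⊤}   OUT={a:-1, b:-1, c:0, d:-1, e:-1, f:-1; rest ⊤}

Merge at B1: IN[B1] = OUT[B0] = {a: 1, b: ⊤, c: ⊤, d: ⊤, e: ⊤, f: ⊤}
Applying B1's transfer function to that IN value gives OUT[B1] (row B1 above).

Answer: {a: 1, b: ⊤, c: ⊤, d: ⊤, e: ⊤, f: 4}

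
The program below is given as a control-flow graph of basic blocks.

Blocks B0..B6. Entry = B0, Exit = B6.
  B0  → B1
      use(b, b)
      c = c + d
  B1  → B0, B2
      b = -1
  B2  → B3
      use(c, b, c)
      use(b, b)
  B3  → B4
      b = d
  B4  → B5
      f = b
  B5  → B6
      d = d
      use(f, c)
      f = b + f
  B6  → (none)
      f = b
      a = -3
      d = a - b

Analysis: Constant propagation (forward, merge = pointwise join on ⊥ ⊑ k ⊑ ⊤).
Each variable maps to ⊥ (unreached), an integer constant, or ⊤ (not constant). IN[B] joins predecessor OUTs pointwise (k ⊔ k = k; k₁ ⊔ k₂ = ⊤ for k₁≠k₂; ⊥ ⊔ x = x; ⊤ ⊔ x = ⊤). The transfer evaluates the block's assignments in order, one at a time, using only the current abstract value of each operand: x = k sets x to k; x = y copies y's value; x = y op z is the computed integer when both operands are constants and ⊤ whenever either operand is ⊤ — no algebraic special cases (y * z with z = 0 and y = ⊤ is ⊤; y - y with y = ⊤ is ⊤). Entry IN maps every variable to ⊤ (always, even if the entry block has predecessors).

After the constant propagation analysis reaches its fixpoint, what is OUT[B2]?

Answer: {a: ⊤, b: -1, c: ⊤, d: ⊤, e: ⊤, f: ⊤}

Derivation:
Converged values:
  B0:  IN=(all ⊤)  OUT=(all ⊤)
  B1:  IN=(all ⊤)  OUT={b:-1; rest ⊤}
  B2:  IN={b:-1; rest ⊤}  OUT={b:-1; rest ⊤}
  B3:  IN={b:-1; rest ⊤}  OUT=(all ⊤)
  B4:  IN=(all ⊤)  OUT=(all ⊤)
  B5:  IN=(all ⊤)  OUT=(all ⊤)
  B6:  IN=(all ⊤)  OUT={a:-3; rest ⊤}

Merge at B2: IN[B2] = OUT[B1] = {a: ⊤, b: -1, c: ⊤, d: ⊤, e: ⊤, f: ⊤}
Applying B2's transfer function to that IN value gives OUT[B2] (row B2 above).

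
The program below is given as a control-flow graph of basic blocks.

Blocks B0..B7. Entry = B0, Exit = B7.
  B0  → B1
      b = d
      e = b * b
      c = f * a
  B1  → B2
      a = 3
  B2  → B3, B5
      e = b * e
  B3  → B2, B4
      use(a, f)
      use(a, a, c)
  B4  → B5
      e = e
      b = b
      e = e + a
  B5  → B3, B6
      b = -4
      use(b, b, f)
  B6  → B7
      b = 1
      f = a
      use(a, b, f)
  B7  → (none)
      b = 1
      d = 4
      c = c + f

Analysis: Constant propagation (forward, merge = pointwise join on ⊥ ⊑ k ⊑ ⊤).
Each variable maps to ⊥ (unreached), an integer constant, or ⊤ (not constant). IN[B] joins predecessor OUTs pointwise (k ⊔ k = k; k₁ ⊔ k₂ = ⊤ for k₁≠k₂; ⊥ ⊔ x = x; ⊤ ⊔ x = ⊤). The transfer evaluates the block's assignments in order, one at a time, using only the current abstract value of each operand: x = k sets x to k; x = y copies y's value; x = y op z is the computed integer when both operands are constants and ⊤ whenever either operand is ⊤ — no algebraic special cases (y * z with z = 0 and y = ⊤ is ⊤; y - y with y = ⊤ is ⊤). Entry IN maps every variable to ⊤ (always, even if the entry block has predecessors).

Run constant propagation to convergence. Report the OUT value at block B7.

Answer: {a: 3, b: 1, c: ⊤, d: 4, e: ⊤, f: 3}

Derivation:
Per-block solution:
  B0: | IN=(all ⊤) | OUT=(all ⊤)
  B1: | IN=(all ⊤) | OUT={a:3; rest ⊤}
  B2: | IN={a:3; rest ⊤} | OUT={a:3; rest ⊤}
  B3: | IN={a:3; rest ⊤} | OUT={a:3; rest ⊤}
  B4: | IN={a:3; rest ⊤} | OUT={a:3; rest ⊤}
  B5: | IN={a:3; rest ⊤} | OUT={a:3, b:-4; rest ⊤}
  B6: | IN={a:3, b:-4; rest ⊤} | OUT={a:3, b:1, f:3; rest ⊤}
  B7: | IN={a:3, b:1, f:3; rest ⊤} | OUT={a:3, b:1, d:4, f:3; rest ⊤}

Merge at B7: IN[B7] = OUT[B6] = {a: 3, b: 1, c: ⊤, d: ⊤, e: ⊤, f: 3}
Applying B7's transfer function to that IN value gives OUT[B7] (row B7 above).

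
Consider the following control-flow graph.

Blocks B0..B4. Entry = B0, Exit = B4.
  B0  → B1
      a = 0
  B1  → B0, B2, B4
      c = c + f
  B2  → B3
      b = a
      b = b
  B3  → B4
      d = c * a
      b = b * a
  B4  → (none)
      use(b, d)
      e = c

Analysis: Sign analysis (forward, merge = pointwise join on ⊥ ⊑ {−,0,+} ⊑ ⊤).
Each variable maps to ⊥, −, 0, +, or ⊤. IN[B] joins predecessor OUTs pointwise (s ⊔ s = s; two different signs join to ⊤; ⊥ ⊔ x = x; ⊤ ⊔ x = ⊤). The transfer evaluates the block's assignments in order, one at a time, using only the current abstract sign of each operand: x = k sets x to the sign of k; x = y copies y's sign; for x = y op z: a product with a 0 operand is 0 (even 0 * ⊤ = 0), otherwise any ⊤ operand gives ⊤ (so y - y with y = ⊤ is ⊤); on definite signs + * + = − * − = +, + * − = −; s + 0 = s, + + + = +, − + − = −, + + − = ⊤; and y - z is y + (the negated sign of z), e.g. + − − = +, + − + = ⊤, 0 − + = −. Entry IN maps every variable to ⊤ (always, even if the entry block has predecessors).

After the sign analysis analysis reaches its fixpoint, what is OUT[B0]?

Answer: {a: 0, b: ⊤, c: ⊤, d: ⊤, e: ⊤, f: ⊤}

Working:
Per-block solution:
  B0:   IN=(all ⊤)   OUT={a:0; rest ⊤}
  B1:   IN={a:0; rest ⊤}   OUT={a:0; rest ⊤}
  B2:   IN={a:0; rest ⊤}   OUT={a:0, b:0; rest ⊤}
  B3:   IN={a:0, b:0; rest ⊤}   OUT={a:0, b:0, d:0; rest ⊤}
  B4:   IN={a:0; rest ⊤}   OUT={a:0; rest ⊤}

Merge at B0 (entry node, so the boundary value (all ⊤) is joined with the incoming edge(s)): IN[B0] = (all ⊤) ⊔ OUT[B1] = {a: ⊤, b: ⊤, c: ⊤, d: ⊤, e: ⊤, f: ⊤}
Applying B0's transfer function to that IN value gives OUT[B0] (row B0 above).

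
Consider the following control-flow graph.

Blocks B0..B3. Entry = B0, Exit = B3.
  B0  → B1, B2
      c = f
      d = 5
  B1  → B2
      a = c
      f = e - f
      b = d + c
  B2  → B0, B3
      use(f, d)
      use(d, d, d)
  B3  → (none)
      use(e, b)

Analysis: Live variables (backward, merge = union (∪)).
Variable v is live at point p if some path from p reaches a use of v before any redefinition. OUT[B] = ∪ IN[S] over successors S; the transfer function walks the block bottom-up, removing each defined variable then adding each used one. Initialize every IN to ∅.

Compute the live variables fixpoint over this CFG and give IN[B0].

Answer: {b, e, f}

Trace:
Per-block solution:
  B0:  IN={b, e, f}  OUT={b, c, d, e, f}
  B1:  IN={c, d, e, f}  OUT={b, d, e, f}
  B2:  IN={b, d, e, f}  OUT={b, e, f}
  B3:  IN={b, e}  OUT={}

Merge at B0: OUT[B0] = IN[B1] ⊔ IN[B2] = {b, c, d, e, f}
Applying B0's transfer function to that OUT value gives IN[B0] (row B0 above).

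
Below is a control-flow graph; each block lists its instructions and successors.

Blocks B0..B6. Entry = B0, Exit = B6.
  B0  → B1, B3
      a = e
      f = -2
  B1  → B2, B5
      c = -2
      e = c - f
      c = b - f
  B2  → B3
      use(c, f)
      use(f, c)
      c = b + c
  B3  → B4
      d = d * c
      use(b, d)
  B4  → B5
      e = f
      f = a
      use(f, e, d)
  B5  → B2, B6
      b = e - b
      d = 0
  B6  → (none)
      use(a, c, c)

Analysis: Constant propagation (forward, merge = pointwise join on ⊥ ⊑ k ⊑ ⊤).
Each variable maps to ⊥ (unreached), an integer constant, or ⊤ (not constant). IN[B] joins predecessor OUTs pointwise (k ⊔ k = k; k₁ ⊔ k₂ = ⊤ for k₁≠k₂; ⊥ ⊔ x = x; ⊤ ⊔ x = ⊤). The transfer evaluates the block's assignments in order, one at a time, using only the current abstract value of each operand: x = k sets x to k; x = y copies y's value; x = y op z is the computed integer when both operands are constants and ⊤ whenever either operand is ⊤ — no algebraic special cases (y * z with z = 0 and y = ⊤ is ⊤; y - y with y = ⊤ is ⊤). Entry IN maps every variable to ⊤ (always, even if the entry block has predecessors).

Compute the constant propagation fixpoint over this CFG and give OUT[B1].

Converged values:
  B0: | IN=(all ⊤) | OUT={f:-2; rest ⊤}
  B1: | IN={f:-2; rest ⊤} | OUT={e:0, f:-2; rest ⊤}
  B2: | IN=(all ⊤) | OUT=(all ⊤)
  B3: | IN=(all ⊤) | OUT=(all ⊤)
  B4: | IN=(all ⊤) | OUT=(all ⊤)
  B5: | IN=(all ⊤) | OUT={d:0; rest ⊤}
  B6: | IN={d:0; rest ⊤} | OUT={d:0; rest ⊤}

Merge at B1: IN[B1] = OUT[B0] = {a: ⊤, b: ⊤, c: ⊤, d: ⊤, e: ⊤, f: -2}
Applying B1's transfer function to that IN value gives OUT[B1] (row B1 above).

Answer: {a: ⊤, b: ⊤, c: ⊤, d: ⊤, e: 0, f: -2}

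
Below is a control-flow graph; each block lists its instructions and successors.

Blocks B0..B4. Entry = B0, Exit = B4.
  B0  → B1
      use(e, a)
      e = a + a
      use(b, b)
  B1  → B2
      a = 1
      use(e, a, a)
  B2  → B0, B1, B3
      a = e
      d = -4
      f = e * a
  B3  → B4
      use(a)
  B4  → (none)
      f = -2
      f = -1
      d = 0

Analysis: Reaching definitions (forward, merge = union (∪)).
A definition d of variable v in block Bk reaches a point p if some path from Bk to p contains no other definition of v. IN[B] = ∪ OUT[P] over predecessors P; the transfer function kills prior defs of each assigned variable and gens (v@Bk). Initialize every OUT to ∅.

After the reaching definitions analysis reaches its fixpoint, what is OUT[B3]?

Answer: {a@B2, d@B2, e@B0, f@B2}

Derivation:
Per-block solution:
  B0: | IN={a@B2, d@B2, e@B0, f@B2} | OUT={a@B2, d@B2, e@B0, f@B2}
  B1: | IN={a@B2, d@B2, e@B0, f@B2} | OUT={a@B1, d@B2, e@B0, f@B2}
  B2: | IN={a@B1, d@B2, e@B0, f@B2} | OUT={a@B2, d@B2, e@B0, f@B2}
  B3: | IN={a@B2, d@B2, e@B0, f@B2} | OUT={a@B2, d@B2, e@B0, f@B2}
  B4: | IN={a@B2, d@B2, e@B0, f@B2} | OUT={a@B2, d@B4, e@B0, f@B4}

Merge at B3: IN[B3] = OUT[B2] = {a@B2, d@B2, e@B0, f@B2}
Applying B3's transfer function to that IN value gives OUT[B3] (row B3 above).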